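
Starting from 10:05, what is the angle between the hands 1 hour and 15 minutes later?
First find the time 1 hour and 15 minutes after 10:05.
Total minutes: 10 x 60 + 5 + 1 x 60 + 15 = 680.
680 mod 720 = 680 minutes = 11:20.
Now compute the angle at 11:20:
Hour hand: 11 x 30 + 20 x 0.5 = 340 degrees
Minute hand: 20 x 6 = 120 degrees
Difference: |340 - 120| = 220 degrees
Smaller angle: 360 - 220 = 140 degrees

Final answer: 140 degrees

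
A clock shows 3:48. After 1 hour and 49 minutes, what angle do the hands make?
First find the time 1 hour and 49 minutes after 3:48.
Total minutes: 3 x 60 + 48 + 1 x 60 + 49 = 337.
337 mod 720 = 337 minutes = 5:37.
Now compute the angle at 5:37:
Hour hand: 5 x 30 + 37 x 0.5 = 168.5 degrees
Minute hand: 37 x 6 = 222 degrees
Difference: |168.5 - 222| = 53.5 degrees
The angle is 53.5 degrees

Final answer: 53.5 degrees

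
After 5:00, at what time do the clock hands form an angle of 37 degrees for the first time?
At t minutes past 5:00, the hour hand is at 30 x 5 + 0.5t degrees and the minute hand is at 6t degrees.
The smaller angle between them is 37 degrees when |30H - 5.5t| = 37 or |30H - 5.5t| = 323.
With H = 5, solve 30 x 5 - 5.5t = +/- target for each target:
  t = (30 x 5 - 37) / 5.5 = 20.55
  t = (30 x 5 + 37) / 5.5 = 34
  t = (30 x 5 - 323) / 5.5 = -31.45 (outside (0, 60))
  t = (30 x 5 + 323) / 5.5 = 86 (outside (0, 60))
Valid solutions in (0, 60): {20.55, 34} minutes.
The first occurrence is t = 20.55 minutes.
The hands form a 37-degree angle at 20.55 minutes past 5:00.

Final answer: 20.55 minutes past 5:00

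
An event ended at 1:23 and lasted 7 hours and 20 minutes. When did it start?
Starting time: 1:23 = 83 total minutes past 12:00
Subtracting: 7 hours and 20 minutes = 440 minutes
83 - 440 = -357 (negative, add 12 hours = 720) = 363 minutes
= 6 hours and 3 minutes past 12:00 = 6:03

Final answer: 6:03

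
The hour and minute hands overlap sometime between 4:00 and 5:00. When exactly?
The minute hand gains 5.5 degrees per minute on the hour hand.
At 4:00, the hour hand is at 120 degrees and the minute hand is at 0 degrees.
The gap is 120 degrees. Time to close: 120/5.5 = 60 x 4/11 = 21.82 minutes.
The hands overlap at 21.82 minutes past 4:00.

Final answer: 21.82 minutes past 4:00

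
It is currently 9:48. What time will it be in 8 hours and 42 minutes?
Starting time: 9:48
Adding 42 minutes to 48 minutes: 48 + 42 = 90 minutes = 1 hour and 30 minutes
Adding 8 hours: 9 + 8 + 1 (carry) = 18 - 12 = 6
Final time: 6:30

Final answer: 6:30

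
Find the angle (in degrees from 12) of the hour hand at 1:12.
The hour hand moves 30 degrees per hour and 0.5 degrees per minute.
At 1:12: (1) x 30 + 12 x 0.5 = 30 + 6 = 36 degrees

Final answer: 36 degrees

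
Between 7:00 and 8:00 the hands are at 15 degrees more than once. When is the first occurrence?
At t minutes past 7:00, the hour hand is at 30 x 7 + 0.5t degrees and the minute hand is at 6t degrees.
The smaller angle between them is 15 degrees when |30H - 5.5t| = 15 or |30H - 5.5t| = 345.
With H = 7, solve 30 x 7 - 5.5t = +/- target for each target:
  t = (30 x 7 - 15) / 5.5 = 35.45
  t = (30 x 7 + 15) / 5.5 = 40.91
  t = (30 x 7 - 345) / 5.5 = -24.55 (outside (0, 60))
  t = (30 x 7 + 345) / 5.5 = 100.91 (outside (0, 60))
Valid solutions in (0, 60): {35.45, 40.91} minutes.
The first occurrence is t = 35.45 minutes.
The hands form a 15-degree angle at 35.45 minutes past 7:00.

Final answer: 35.45 minutes past 7:00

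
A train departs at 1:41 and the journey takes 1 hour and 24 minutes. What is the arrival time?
Starting time: 1:41
Adding 24 minutes to 41 minutes: 41 + 24 = 65 minutes = 1 hour and 5 minutes
Adding 1 hour: 1 + 1 + 1 (carry) = 3
Final time: 3:05

Final answer: 3:05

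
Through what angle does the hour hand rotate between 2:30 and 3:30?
The hour hand moves 0.5 degrees per minute.
Time elapsed: 3:30 - 2:30 = 60 minutes
Angular displacement: 60 x 0.5 = 30 degrees

Final answer: 30 degrees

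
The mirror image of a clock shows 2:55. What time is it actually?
Reflection across the vertical (12-6) axis maps a hand at angle A degrees to (360 - A) degrees, which sends a reading of T minutes past 12:00 to (720 - T) minutes past 12:00.
Mirror reads 2:55 = 175 minutes past 12:00.
Actual time: (720 - 175) mod 720 = 545 minutes = 9:05.

Final answer: 9:05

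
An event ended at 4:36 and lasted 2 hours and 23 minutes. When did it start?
Starting time: 4:36 = 276 total minutes past 12:00
Subtracting: 2 hours and 23 minutes = 143 minutes
276 - 143 = 133 minutes
= 2 hours and 13 minutes past 12:00 = 2:13

Final answer: 2:13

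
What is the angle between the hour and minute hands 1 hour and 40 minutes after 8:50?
First find the time 1 hour and 40 minutes after 8:50.
Total minutes: 8 x 60 + 50 + 1 x 60 + 40 = 630.
630 mod 720 = 630 minutes = 10:30.
Now compute the angle at 10:30:
Hour hand: 10 x 30 + 30 x 0.5 = 315 degrees
Minute hand: 30 x 6 = 180 degrees
Difference: |315 - 180| = 135 degrees
The angle is 135 degrees

Final answer: 135 degrees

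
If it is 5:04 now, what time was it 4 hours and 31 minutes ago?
Starting time: 5:04 = 304 total minutes past 12:00
Subtracting: 4 hours and 31 minutes = 271 minutes
304 - 271 = 33 minutes
= 33 minutes past 12:00 = 12:33

Final answer: 12:33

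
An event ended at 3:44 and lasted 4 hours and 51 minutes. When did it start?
Starting time: 3:44 = 224 total minutes past 12:00
Subtracting: 4 hours and 51 minutes = 291 minutes
224 - 291 = -67 (negative, add 12 hours = 720) = 653 minutes
= 10 hours and 53 minutes past 12:00 = 10:53

Final answer: 10:53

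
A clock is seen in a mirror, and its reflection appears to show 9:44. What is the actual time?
Reflection across the vertical (12-6) axis maps a hand at angle A degrees to (360 - A) degrees, which sends a reading of T minutes past 12:00 to (720 - T) minutes past 12:00.
Mirror reads 9:44 = 584 minutes past 12:00.
Actual time: (720 - 584) mod 720 = 136 minutes = 2:16.

Final answer: 2:16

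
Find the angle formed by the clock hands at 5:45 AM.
Hour hand position: 5 x 30 + 45 x 0.5 = 172.5 degrees
Minute hand position: 45 x 6 = 270 degrees
Difference: |172.5 - 270| = 97.5 degrees
The angle between the hands is 97.5 degrees

Final answer: 97.5 degrees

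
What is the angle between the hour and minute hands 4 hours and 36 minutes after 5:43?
First find the time 4 hours and 36 minutes after 5:43.
Total minutes: 5 x 60 + 43 + 4 x 60 + 36 = 619.
619 mod 720 = 619 minutes = 10:19.
Now compute the angle at 10:19:
Hour hand: 10 x 30 + 19 x 0.5 = 309.5 degrees
Minute hand: 19 x 6 = 114 degrees
Difference: |309.5 - 114| = 195.5 degrees
Smaller angle: 360 - 195.5 = 164.5 degrees

Final answer: 164.5 degrees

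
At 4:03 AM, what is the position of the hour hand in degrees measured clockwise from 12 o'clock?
The hour hand moves 30 degrees per hour and 0.5 degrees per minute.
At 4:03: (4) x 30 + 3 x 0.5 = 120 + 1.5 = 121.5 degrees

Final answer: 121.5 degrees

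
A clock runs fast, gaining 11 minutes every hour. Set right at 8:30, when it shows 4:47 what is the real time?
For every 60 true minutes, the faulty clock advances 71 minutes, so 1 faulty-clock minute corresponds to 60/71 true minutes.
From 8:30 to 4:47 on the faulty dial is 497 minutes.
True elapsed: 497 x 60/71 = 420 minutes = 7 hours.
True time: 8:30 + 7 hours = 3:30.

Final answer: 3:30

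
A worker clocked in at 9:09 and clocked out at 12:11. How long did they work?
From 9:09 to 12:11:
(12 x 60 + 11) - (9 x 60 + 9) = 731 - 549 = 182 minutes
= 3 hours and 2 minutes

Final answer: 3 hours and 2 minutes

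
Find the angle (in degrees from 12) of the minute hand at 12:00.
The minute hand moves 6 degrees per minute.
At 12:00: 0 x 6 = 0 degrees

Final answer: 0 degrees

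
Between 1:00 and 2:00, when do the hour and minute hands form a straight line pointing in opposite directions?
For hands to be 180 degrees apart: |30H - 5.5t| = 180
With H = 1: t = (30 x 1 + 180)/5.5 = 38.18 or t = (30 x 1 - 180)/5.5 = -27.27
First valid solution (0 < t < 60): t = 38.18 minutes
The hands are opposite at 38.18 minutes past 1:00.

Final answer: 38.18 minutes past 1:00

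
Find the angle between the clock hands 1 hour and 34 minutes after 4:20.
First find the time 1 hour and 34 minutes after 4:20.
Total minutes: 4 x 60 + 20 + 1 x 60 + 34 = 354.
354 mod 720 = 354 minutes = 5:54.
Now compute the angle at 5:54:
Hour hand: 5 x 30 + 54 x 0.5 = 177 degrees
Minute hand: 54 x 6 = 324 degrees
Difference: |177 - 324| = 147 degrees
The angle is 147 degrees

Final answer: 147 degrees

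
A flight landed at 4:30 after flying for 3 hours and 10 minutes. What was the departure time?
Starting time: 4:30 = 270 total minutes past 12:00
Subtracting: 3 hours and 10 minutes = 190 minutes
270 - 190 = 80 minutes
= 1 hour and 20 minutes past 12:00 = 1:20

Final answer: 1:20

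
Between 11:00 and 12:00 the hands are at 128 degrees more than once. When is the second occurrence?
At t minutes past 11:00, the hour hand is at 30 x 11 + 0.5t degrees and the minute hand is at 6t degrees.
The smaller angle between them is 128 degrees when |30H - 5.5t| = 128 or |30H - 5.5t| = 232.
With H = 11, solve 30 x 11 - 5.5t = +/- target for each target:
  t = (30 x 11 - 128) / 5.5 = 36.73
  t = (30 x 11 + 128) / 5.5 = 83.27 (outside (0, 60))
  t = (30 x 11 - 232) / 5.5 = 17.82
  t = (30 x 11 + 232) / 5.5 = 102.18 (outside (0, 60))
Valid solutions in (0, 60): {17.82, 36.73} minutes.
The second occurrence is t = 36.73 minutes.
The hands form a 128-degree angle at 36.73 minutes past 11:00.

Final answer: 36.73 minutes past 11:00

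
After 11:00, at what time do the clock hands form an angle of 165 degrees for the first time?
At t minutes past 11:00, the hour hand is at 30 x 11 + 0.5t degrees and the minute hand is at 6t degrees.
The smaller angle between them is 165 degrees when |30H - 5.5t| = 165 or |30H - 5.5t| = 195.
With H = 11, solve 30 x 11 - 5.5t = +/- target for each target:
  t = (30 x 11 - 165) / 5.5 = 30
  t = (30 x 11 + 165) / 5.5 = 90 (outside (0, 60))
  t = (30 x 11 - 195) / 5.5 = 24.55
  t = (30 x 11 + 195) / 5.5 = 95.45 (outside (0, 60))
Valid solutions in (0, 60): {24.55, 30} minutes.
The first occurrence is t = 24.55 minutes.
The hands form a 165-degree angle at 24.55 minutes past 11:00.

Final answer: 24.55 minutes past 11:00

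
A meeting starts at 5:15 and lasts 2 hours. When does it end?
Starting time: 5:15
Adding 0 minutes to 15 minutes: 15 + 0 = 15 minutes
Adding 2 hours: 5 + 2 = 7
Final time: 7:15

Final answer: 7:15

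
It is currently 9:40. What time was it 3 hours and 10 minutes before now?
Starting time: 9:40 = 580 total minutes past 12:00
Subtracting: 3 hours and 10 minutes = 190 minutes
580 - 190 = 390 minutes
= 6 hours and 30 minutes past 12:00 = 6:30

Final answer: 6:30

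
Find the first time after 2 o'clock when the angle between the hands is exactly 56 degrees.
At t minutes past 2:00, the hour hand is at 30 x 2 + 0.5t degrees and the minute hand is at 6t degrees.
The smaller angle between them is 56 degrees when |30H - 5.5t| = 56 or |30H - 5.5t| = 304.
With H = 2, solve 30 x 2 - 5.5t = +/- target for each target:
  t = (30 x 2 - 56) / 5.5 = 0.73
  t = (30 x 2 + 56) / 5.5 = 21.09
  t = (30 x 2 - 304) / 5.5 = -44.36 (outside (0, 60))
  t = (30 x 2 + 304) / 5.5 = 66.18 (outside (0, 60))
Valid solutions in (0, 60): {0.73, 21.09} minutes.
The first occurrence is t = 0.73 minutes.
The hands form a 56-degree angle at 0.73 minutes past 2:00.

Final answer: 0.73 minutes past 2:00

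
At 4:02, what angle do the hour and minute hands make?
Hour hand position: 4 x 30 + 2 x 0.5 = 121 degrees
Minute hand position: 2 x 6 = 12 degrees
Difference: |121 - 12| = 109 degrees
The angle between the hands is 109 degrees

Final answer: 109 degrees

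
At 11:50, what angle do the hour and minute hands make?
Hour hand position: 11 x 30 + 50 x 0.5 = 355 degrees
Minute hand position: 50 x 6 = 300 degrees
Difference: |355 - 300| = 55 degrees
The angle between the hands is 55 degrees

Final answer: 55 degrees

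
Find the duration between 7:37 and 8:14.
From 7:37 to 8:14:
(8 x 60 + 14) - (7 x 60 + 37) = 494 - 457 = 37 minutes
= 37 minutes

Final answer: 37 minutes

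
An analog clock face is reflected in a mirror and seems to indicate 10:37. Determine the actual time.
Reflection across the vertical (12-6) axis maps a hand at angle A degrees to (360 - A) degrees, which sends a reading of T minutes past 12:00 to (720 - T) minutes past 12:00.
Mirror reads 10:37 = 637 minutes past 12:00.
Actual time: (720 - 637) mod 720 = 83 minutes = 1:23.

Final answer: 1:23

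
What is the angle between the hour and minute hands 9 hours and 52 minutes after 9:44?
First find the time 9 hours and 52 minutes after 9:44.
Total minutes: 9 x 60 + 44 + 9 x 60 + 52 = 1176.
1176 mod 720 = 456 minutes = 7:36.
Now compute the angle at 7:36:
Hour hand: 7 x 30 + 36 x 0.5 = 228 degrees
Minute hand: 36 x 6 = 216 degrees
Difference: |228 - 216| = 12 degrees
The angle is 12 degrees

Final answer: 12 degrees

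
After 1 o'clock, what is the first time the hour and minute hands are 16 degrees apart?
At t minutes past 1:00, the hour hand is at 30 x 1 + 0.5t degrees and the minute hand is at 6t degrees.
The smaller angle between them is 16 degrees when |30H - 5.5t| = 16 or |30H - 5.5t| = 344.
With H = 1, solve 30 x 1 - 5.5t = +/- target for each target:
  t = (30 x 1 - 16) / 5.5 = 2.55
  t = (30 x 1 + 16) / 5.5 = 8.36
  t = (30 x 1 - 344) / 5.5 = -57.09 (outside (0, 60))
  t = (30 x 1 + 344) / 5.5 = 68 (outside (0, 60))
Valid solutions in (0, 60): {2.55, 8.36} minutes.
The first occurrence is t = 2.55 minutes.
The hands form a 16-degree angle at 2.55 minutes past 1:00.

Final answer: 2.55 minutes past 1:00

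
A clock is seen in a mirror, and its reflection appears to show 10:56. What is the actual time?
Reflection across the vertical (12-6) axis maps a hand at angle A degrees to (360 - A) degrees, which sends a reading of T minutes past 12:00 to (720 - T) minutes past 12:00.
Mirror reads 10:56 = 656 minutes past 12:00.
Actual time: (720 - 656) mod 720 = 64 minutes = 1:04.

Final answer: 1:04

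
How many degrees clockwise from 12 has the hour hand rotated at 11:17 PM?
The hour hand moves 30 degrees per hour and 0.5 degrees per minute.
At 11:17: (11) x 30 + 17 x 0.5 = 330 + 8.5 = 338.5 degrees

Final answer: 338.5 degrees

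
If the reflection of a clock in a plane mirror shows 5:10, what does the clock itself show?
Reflection across the vertical (12-6) axis maps a hand at angle A degrees to (360 - A) degrees, which sends a reading of T minutes past 12:00 to (720 - T) minutes past 12:00.
Mirror reads 5:10 = 310 minutes past 12:00.
Actual time: (720 - 310) mod 720 = 410 minutes = 6:50.

Final answer: 6:50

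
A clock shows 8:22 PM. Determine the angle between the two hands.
Hour hand position: 8 x 30 + 22 x 0.5 = 251 degrees
Minute hand position: 22 x 6 = 132 degrees
Difference: |251 - 132| = 119 degrees
The angle between the hands is 119 degrees

Final answer: 119 degrees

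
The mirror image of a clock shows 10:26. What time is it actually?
Reflection across the vertical (12-6) axis maps a hand at angle A degrees to (360 - A) degrees, which sends a reading of T minutes past 12:00 to (720 - T) minutes past 12:00.
Mirror reads 10:26 = 626 minutes past 12:00.
Actual time: (720 - 626) mod 720 = 94 minutes = 1:34.

Final answer: 1:34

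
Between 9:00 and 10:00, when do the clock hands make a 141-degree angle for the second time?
At t minutes past 9:00, the hour hand is at 30 x 9 + 0.5t degrees and the minute hand is at 6t degrees.
The smaller angle between them is 141 degrees when |30H - 5.5t| = 141 or |30H - 5.5t| = 219.
With H = 9, solve 30 x 9 - 5.5t = +/- target for each target:
  t = (30 x 9 - 141) / 5.5 = 23.45
  t = (30 x 9 + 141) / 5.5 = 74.73 (outside (0, 60))
  t = (30 x 9 - 219) / 5.5 = 9.27
  t = (30 x 9 + 219) / 5.5 = 88.91 (outside (0, 60))
Valid solutions in (0, 60): {9.27, 23.45} minutes.
The second occurrence is t = 23.45 minutes.
The hands form a 141-degree angle at 23.45 minutes past 9:00.

Final answer: 23.45 minutes past 9:00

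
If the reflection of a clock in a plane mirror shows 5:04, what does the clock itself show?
Reflection across the vertical (12-6) axis maps a hand at angle A degrees to (360 - A) degrees, which sends a reading of T minutes past 12:00 to (720 - T) minutes past 12:00.
Mirror reads 5:04 = 304 minutes past 12:00.
Actual time: (720 - 304) mod 720 = 416 minutes = 6:56.

Final answer: 6:56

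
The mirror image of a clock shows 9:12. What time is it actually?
Reflection across the vertical (12-6) axis maps a hand at angle A degrees to (360 - A) degrees, which sends a reading of T minutes past 12:00 to (720 - T) minutes past 12:00.
Mirror reads 9:12 = 552 minutes past 12:00.
Actual time: (720 - 552) mod 720 = 168 minutes = 2:48.

Final answer: 2:48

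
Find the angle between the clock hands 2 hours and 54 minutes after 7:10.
First find the time 2 hours and 54 minutes after 7:10.
Total minutes: 7 x 60 + 10 + 2 x 60 + 54 = 604.
604 mod 720 = 604 minutes = 10:04.
Now compute the angle at 10:04:
Hour hand: 10 x 30 + 4 x 0.5 = 302 degrees
Minute hand: 4 x 6 = 24 degrees
Difference: |302 - 24| = 278 degrees
Smaller angle: 360 - 278 = 82 degrees

Final answer: 82 degrees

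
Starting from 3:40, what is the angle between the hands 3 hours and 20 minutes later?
First find the time 3 hours and 20 minutes after 3:40.
Total minutes: 3 x 60 + 40 + 3 x 60 + 20 = 420.
420 mod 720 = 420 minutes = 7:00.
Now compute the angle at 7:00:
Hour hand: 7 x 30 + 0 x 0.5 = 210 degrees
Minute hand: 0 x 6 = 0 degrees
Difference: |210 - 0| = 210 degrees
Smaller angle: 360 - 210 = 150 degrees

Final answer: 150 degrees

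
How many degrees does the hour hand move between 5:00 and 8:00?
The hour hand moves 0.5 degrees per minute.
Time elapsed: 8:00 - 5:00 = 180 minutes
Angular displacement: 180 x 0.5 = 90 degrees

Final answer: 90 degrees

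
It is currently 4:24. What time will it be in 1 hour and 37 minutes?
Starting time: 4:24
Adding 37 minutes to 24 minutes: 24 + 37 = 61 minutes = 1 hour and 1 minute
Adding 1 hour: 4 + 1 + 1 (carry) = 6
Final time: 6:01

Final answer: 6:01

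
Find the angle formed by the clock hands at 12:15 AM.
Hour hand position: 0 x 30 + 15 x 0.5 = 7.5 degrees
Minute hand position: 15 x 6 = 90 degrees
Difference: |7.5 - 90| = 82.5 degrees
The angle between the hands is 82.5 degrees

Final answer: 82.5 degrees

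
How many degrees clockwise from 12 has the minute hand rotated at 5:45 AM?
The minute hand moves 6 degrees per minute.
At 5:45: 45 x 6 = 270 degrees

Final answer: 270 degrees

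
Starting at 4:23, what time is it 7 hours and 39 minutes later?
Starting time: 4:23
Adding 39 minutes to 23 minutes: 23 + 39 = 62 minutes = 1 hour and 2 minutes
Adding 7 hours: 4 + 7 + 1 (carry) = 12
Final time: 12:02

Final answer: 12:02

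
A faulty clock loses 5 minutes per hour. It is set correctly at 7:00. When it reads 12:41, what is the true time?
For every 60 true minutes, the faulty clock advances 55 minutes, so 1 faulty-clock minute corresponds to 60/55 true minutes.
From 7:00 to 12:41 on the faulty dial is 341 minutes.
True elapsed: 341 x 60/55 = 372 minutes = 6 hours and 12 minutes.
True time: 7:00 + 6 hours and 12 minutes = 1:12.

Final answer: 1:12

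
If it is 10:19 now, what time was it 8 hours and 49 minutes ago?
Starting time: 10:19 = 619 total minutes past 12:00
Subtracting: 8 hours and 49 minutes = 529 minutes
619 - 529 = 90 minutes
= 1 hour and 30 minutes past 12:00 = 1:30

Final answer: 1:30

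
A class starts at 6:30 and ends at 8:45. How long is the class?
From 6:30 to 8:45:
(8 x 60 + 45) - (6 x 60 + 30) = 525 - 390 = 135 minutes
= 2 hours and 15 minutes

Final answer: 2 hours and 15 minutes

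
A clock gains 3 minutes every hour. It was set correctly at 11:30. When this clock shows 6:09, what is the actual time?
For every 60 true minutes, the faulty clock advances 63 minutes, so 1 faulty-clock minute corresponds to 60/63 true minutes.
From 11:30 to 6:09 on the faulty dial is 399 minutes.
True elapsed: 399 x 60/63 = 380 minutes = 6 hours and 20 minutes.
True time: 11:30 + 6 hours and 20 minutes = 5:50.

Final answer: 5:50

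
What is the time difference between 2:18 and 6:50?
From 2:18 to 6:50:
(6 x 60 + 50) - (2 x 60 + 18) = 410 - 138 = 272 minutes
= 4 hours and 32 minutes

Final answer: 4 hours and 32 minutes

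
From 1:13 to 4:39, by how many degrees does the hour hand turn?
The hour hand moves 0.5 degrees per minute.
Time elapsed: 4:39 - 1:13 = 206 minutes
Angular displacement: 206 x 0.5 = 103 degrees

Final answer: 103 degrees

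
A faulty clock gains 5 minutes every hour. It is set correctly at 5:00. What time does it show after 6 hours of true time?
For every 60 true minutes, the faulty clock advances 60 + 5 = 65 minutes.
True elapsed: 6 hours = 360 minutes.
Faulty clock advances: 360 x 65/60 = 390 minutes (drift: 30 minutes ahead).
Shown time: 5:00 + 390 minutes = 11:30.

Final answer: 11:30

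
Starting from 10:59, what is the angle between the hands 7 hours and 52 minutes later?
First find the time 7 hours and 52 minutes after 10:59.
Total minutes: 10 x 60 + 59 + 7 x 60 + 52 = 1131.
1131 mod 720 = 411 minutes = 6:51.
Now compute the angle at 6:51:
Hour hand: 6 x 30 + 51 x 0.5 = 205.5 degrees
Minute hand: 51 x 6 = 306 degrees
Difference: |205.5 - 306| = 100.5 degrees
The angle is 100.5 degrees

Final answer: 100.5 degrees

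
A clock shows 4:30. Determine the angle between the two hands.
Hour hand position: 4 x 30 + 30 x 0.5 = 135 degrees
Minute hand position: 30 x 6 = 180 degrees
Difference: |135 - 180| = 45 degrees
The angle between the hands is 45 degrees

Final answer: 45 degrees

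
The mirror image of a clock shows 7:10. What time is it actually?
Reflection across the vertical (12-6) axis maps a hand at angle A degrees to (360 - A) degrees, which sends a reading of T minutes past 12:00 to (720 - T) minutes past 12:00.
Mirror reads 7:10 = 430 minutes past 12:00.
Actual time: (720 - 430) mod 720 = 290 minutes = 4:50.

Final answer: 4:50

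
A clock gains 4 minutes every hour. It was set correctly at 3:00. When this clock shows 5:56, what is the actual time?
For every 60 true minutes, the faulty clock advances 64 minutes, so 1 faulty-clock minute corresponds to 60/64 true minutes.
From 3:00 to 5:56 on the faulty dial is 176 minutes.
True elapsed: 176 x 60/64 = 165 minutes = 2 hours and 45 minutes.
True time: 3:00 + 2 hours and 45 minutes = 5:45.

Final answer: 5:45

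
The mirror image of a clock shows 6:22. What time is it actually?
Reflection across the vertical (12-6) axis maps a hand at angle A degrees to (360 - A) degrees, which sends a reading of T minutes past 12:00 to (720 - T) minutes past 12:00.
Mirror reads 6:22 = 382 minutes past 12:00.
Actual time: (720 - 382) mod 720 = 338 minutes = 5:38.

Final answer: 5:38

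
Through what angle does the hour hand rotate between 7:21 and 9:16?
The hour hand moves 0.5 degrees per minute.
Time elapsed: 9:16 - 7:21 = 115 minutes
Angular displacement: 115 x 0.5 = 57.5 degrees

Final answer: 57.5 degrees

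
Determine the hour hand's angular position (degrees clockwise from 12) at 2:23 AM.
The hour hand moves 30 degrees per hour and 0.5 degrees per minute.
At 2:23: (2) x 30 + 23 x 0.5 = 60 + 11.5 = 71.5 degrees

Final answer: 71.5 degrees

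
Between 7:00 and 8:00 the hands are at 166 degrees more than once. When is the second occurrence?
At t minutes past 7:00, the hour hand is at 30 x 7 + 0.5t degrees and the minute hand is at 6t degrees.
The smaller angle between them is 166 degrees when |30H - 5.5t| = 166 or |30H - 5.5t| = 194.
With H = 7, solve 30 x 7 - 5.5t = +/- target for each target:
  t = (30 x 7 - 166) / 5.5 = 8
  t = (30 x 7 + 166) / 5.5 = 68.36 (outside (0, 60))
  t = (30 x 7 - 194) / 5.5 = 2.91
  t = (30 x 7 + 194) / 5.5 = 73.45 (outside (0, 60))
Valid solutions in (0, 60): {2.91, 8} minutes.
The second occurrence is t = 8 minutes.
The hands form a 166-degree angle at 8 minutes past 7:00.

Final answer: 8 minutes past 7:00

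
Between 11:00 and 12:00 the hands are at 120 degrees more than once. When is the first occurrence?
At t minutes past 11:00, the hour hand is at 30 x 11 + 0.5t degrees and the minute hand is at 6t degrees.
The smaller angle between them is 120 degrees when |30H - 5.5t| = 120 or |30H - 5.5t| = 240.
With H = 11, solve 30 x 11 - 5.5t = +/- target for each target:
  t = (30 x 11 - 120) / 5.5 = 38.18
  t = (30 x 11 + 120) / 5.5 = 81.82 (outside (0, 60))
  t = (30 x 11 - 240) / 5.5 = 16.36
  t = (30 x 11 + 240) / 5.5 = 103.64 (outside (0, 60))
Valid solutions in (0, 60): {16.36, 38.18} minutes.
The first occurrence is t = 16.36 minutes.
The hands form a 120-degree angle at 16.36 minutes past 11:00.

Final answer: 16.36 minutes past 11:00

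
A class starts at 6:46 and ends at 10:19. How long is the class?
From 6:46 to 10:19:
(10 x 60 + 19) - (6 x 60 + 46) = 619 - 406 = 213 minutes
= 3 hours and 33 minutes

Final answer: 3 hours and 33 minutes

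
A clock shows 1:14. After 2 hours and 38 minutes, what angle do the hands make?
First find the time 2 hours and 38 minutes after 1:14.
Total minutes: 1 x 60 + 14 + 2 x 60 + 38 = 232.
232 mod 720 = 232 minutes = 3:52.
Now compute the angle at 3:52:
Hour hand: 3 x 30 + 52 x 0.5 = 116 degrees
Minute hand: 52 x 6 = 312 degrees
Difference: |116 - 312| = 196 degrees
Smaller angle: 360 - 196 = 164 degrees

Final answer: 164 degrees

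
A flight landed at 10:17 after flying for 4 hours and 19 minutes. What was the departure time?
Starting time: 10:17 = 617 total minutes past 12:00
Subtracting: 4 hours and 19 minutes = 259 minutes
617 - 259 = 358 minutes
= 5 hours and 58 minutes past 12:00 = 5:58

Final answer: 5:58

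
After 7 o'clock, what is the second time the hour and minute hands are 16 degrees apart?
At t minutes past 7:00, the hour hand is at 30 x 7 + 0.5t degrees and the minute hand is at 6t degrees.
The smaller angle between them is 16 degrees when |30H - 5.5t| = 16 or |30H - 5.5t| = 344.
With H = 7, solve 30 x 7 - 5.5t = +/- target for each target:
  t = (30 x 7 - 16) / 5.5 = 35.27
  t = (30 x 7 + 16) / 5.5 = 41.09
  t = (30 x 7 - 344) / 5.5 = -24.36 (outside (0, 60))
  t = (30 x 7 + 344) / 5.5 = 100.73 (outside (0, 60))
Valid solutions in (0, 60): {35.27, 41.09} minutes.
The second occurrence is t = 41.09 minutes.
The hands form a 16-degree angle at 41.09 minutes past 7:00.

Final answer: 41.09 minutes past 7:00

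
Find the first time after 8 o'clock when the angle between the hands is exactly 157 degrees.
At t minutes past 8:00, the hour hand is at 30 x 8 + 0.5t degrees and the minute hand is at 6t degrees.
The smaller angle between them is 157 degrees when |30H - 5.5t| = 157 or |30H - 5.5t| = 203.
With H = 8, solve 30 x 8 - 5.5t = +/- target for each target:
  t = (30 x 8 - 157) / 5.5 = 15.09
  t = (30 x 8 + 157) / 5.5 = 72.18 (outside (0, 60))
  t = (30 x 8 - 203) / 5.5 = 6.73
  t = (30 x 8 + 203) / 5.5 = 80.55 (outside (0, 60))
Valid solutions in (0, 60): {6.73, 15.09} minutes.
The first occurrence is t = 6.73 minutes.
The hands form a 157-degree angle at 6.73 minutes past 8:00.

Final answer: 6.73 minutes past 8:00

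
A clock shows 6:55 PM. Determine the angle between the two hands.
Hour hand position: 6 x 30 + 55 x 0.5 = 207.5 degrees
Minute hand position: 55 x 6 = 330 degrees
Difference: |207.5 - 330| = 122.5 degrees
The angle between the hands is 122.5 degrees

Final answer: 122.5 degrees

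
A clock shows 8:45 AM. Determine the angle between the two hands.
Hour hand position: 8 x 30 + 45 x 0.5 = 262.5 degrees
Minute hand position: 45 x 6 = 270 degrees
Difference: |262.5 - 270| = 7.5 degrees
The angle between the hands is 7.5 degrees

Final answer: 7.5 degrees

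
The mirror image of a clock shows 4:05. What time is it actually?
Reflection across the vertical (12-6) axis maps a hand at angle A degrees to (360 - A) degrees, which sends a reading of T minutes past 12:00 to (720 - T) minutes past 12:00.
Mirror reads 4:05 = 245 minutes past 12:00.
Actual time: (720 - 245) mod 720 = 475 minutes = 7:55.

Final answer: 7:55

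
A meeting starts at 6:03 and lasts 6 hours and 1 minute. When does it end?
Starting time: 6:03
Adding 1 minute to 3 minutes: 3 + 1 = 4 minutes
Adding 6 hours: 6 + 6 = 12
Final time: 12:04

Final answer: 12:04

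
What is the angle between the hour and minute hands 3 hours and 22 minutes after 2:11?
First find the time 3 hours and 22 minutes after 2:11.
Total minutes: 2 x 60 + 11 + 3 x 60 + 22 = 333.
333 mod 720 = 333 minutes = 5:33.
Now compute the angle at 5:33:
Hour hand: 5 x 30 + 33 x 0.5 = 166.5 degrees
Minute hand: 33 x 6 = 198 degrees
Difference: |166.5 - 198| = 31.5 degrees
The angle is 31.5 degrees

Final answer: 31.5 degrees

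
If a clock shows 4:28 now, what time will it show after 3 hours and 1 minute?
Starting time: 4:28
Adding 1 minute to 28 minutes: 28 + 1 = 29 minutes
Adding 3 hours: 4 + 3 = 7
Final time: 7:29

Final answer: 7:29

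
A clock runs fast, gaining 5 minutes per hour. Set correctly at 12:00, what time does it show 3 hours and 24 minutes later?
For every 60 true minutes, the faulty clock advances 60 + 5 = 65 minutes.
True elapsed: 3 hours and 24 minutes = 204 minutes.
Faulty clock advances: 204 x 65/60 = 221 minutes (drift: 17 minutes ahead).
Shown time: 12:00 + 221 minutes = 3:41.

Final answer: 3:41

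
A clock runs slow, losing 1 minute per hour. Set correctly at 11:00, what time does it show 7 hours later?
For every 60 true minutes, the faulty clock advances 60 - 1 = 59 minutes.
True elapsed: 7 hours = 420 minutes.
Faulty clock advances: 420 x 59/60 = 413 minutes (drift: 7 minutes behind).
Shown time: 11:00 + 413 minutes = 5:53.

Final answer: 5:53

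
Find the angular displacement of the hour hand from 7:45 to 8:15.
The hour hand moves 0.5 degrees per minute.
Time elapsed: 8:15 - 7:45 = 30 minutes
Angular displacement: 30 x 0.5 = 15 degrees

Final answer: 15 degrees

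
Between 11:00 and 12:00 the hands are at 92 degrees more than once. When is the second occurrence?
At t minutes past 11:00, the hour hand is at 30 x 11 + 0.5t degrees and the minute hand is at 6t degrees.
The smaller angle between them is 92 degrees when |30H - 5.5t| = 92 or |30H - 5.5t| = 268.
With H = 11, solve 30 x 11 - 5.5t = +/- target for each target:
  t = (30 x 11 - 92) / 5.5 = 43.27
  t = (30 x 11 + 92) / 5.5 = 76.73 (outside (0, 60))
  t = (30 x 11 - 268) / 5.5 = 11.27
  t = (30 x 11 + 268) / 5.5 = 108.73 (outside (0, 60))
Valid solutions in (0, 60): {11.27, 43.27} minutes.
The second occurrence is t = 43.27 minutes.
The hands form a 92-degree angle at 43.27 minutes past 11:00.

Final answer: 43.27 minutes past 11:00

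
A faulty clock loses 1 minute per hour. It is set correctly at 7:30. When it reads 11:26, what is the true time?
For every 60 true minutes, the faulty clock advances 59 minutes, so 1 faulty-clock minute corresponds to 60/59 true minutes.
From 7:30 to 11:26 on the faulty dial is 236 minutes.
True elapsed: 236 x 60/59 = 240 minutes = 4 hours.
True time: 7:30 + 4 hours = 11:30.

Final answer: 11:30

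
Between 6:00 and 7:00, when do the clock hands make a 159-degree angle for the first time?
At t minutes past 6:00, the hour hand is at 30 x 6 + 0.5t degrees and the minute hand is at 6t degrees.
The smaller angle between them is 159 degrees when |30H - 5.5t| = 159 or |30H - 5.5t| = 201.
With H = 6, solve 30 x 6 - 5.5t = +/- target for each target:
  t = (30 x 6 - 159) / 5.5 = 3.82
  t = (30 x 6 + 159) / 5.5 = 61.64 (outside (0, 60))
  t = (30 x 6 - 201) / 5.5 = -3.82 (outside (0, 60))
  t = (30 x 6 + 201) / 5.5 = 69.27 (outside (0, 60))
Valid solutions in (0, 60): {3.82} minutes.
The first occurrence is t = 3.82 minutes.
The hands form a 159-degree angle at 3.82 minutes past 6:00.

Final answer: 3.82 minutes past 6:00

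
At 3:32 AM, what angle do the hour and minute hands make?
Hour hand position: 3 x 30 + 32 x 0.5 = 106 degrees
Minute hand position: 32 x 6 = 192 degrees
Difference: |106 - 192| = 86 degrees
The angle between the hands is 86 degrees

Final answer: 86 degrees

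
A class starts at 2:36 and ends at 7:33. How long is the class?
From 2:36 to 7:33:
(7 x 60 + 33) - (2 x 60 + 36) = 453 - 156 = 297 minutes
= 4 hours and 57 minutes

Final answer: 4 hours and 57 minutes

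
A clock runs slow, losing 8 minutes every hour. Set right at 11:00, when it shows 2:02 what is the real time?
For every 60 true minutes, the faulty clock advances 52 minutes, so 1 faulty-clock minute corresponds to 60/52 true minutes.
From 11:00 to 2:02 on the faulty dial is 182 minutes.
True elapsed: 182 x 60/52 = 210 minutes = 3 hours and 30 minutes.
True time: 11:00 + 3 hours and 30 minutes = 2:30.

Final answer: 2:30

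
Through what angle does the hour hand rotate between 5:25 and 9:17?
The hour hand moves 0.5 degrees per minute.
Time elapsed: 9:17 - 5:25 = 232 minutes
Angular displacement: 232 x 0.5 = 116 degrees

Final answer: 116 degrees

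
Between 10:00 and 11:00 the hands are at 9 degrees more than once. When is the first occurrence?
At t minutes past 10:00, the hour hand is at 30 x 10 + 0.5t degrees and the minute hand is at 6t degrees.
The smaller angle between them is 9 degrees when |30H - 5.5t| = 9 or |30H - 5.5t| = 351.
With H = 10, solve 30 x 10 - 5.5t = +/- target for each target:
  t = (30 x 10 - 9) / 5.5 = 52.91
  t = (30 x 10 + 9) / 5.5 = 56.18
  t = (30 x 10 - 351) / 5.5 = -9.27 (outside (0, 60))
  t = (30 x 10 + 351) / 5.5 = 118.36 (outside (0, 60))
Valid solutions in (0, 60): {52.91, 56.18} minutes.
The first occurrence is t = 52.91 minutes.
The hands form a 9-degree angle at 52.91 minutes past 10:00.

Final answer: 52.91 minutes past 10:00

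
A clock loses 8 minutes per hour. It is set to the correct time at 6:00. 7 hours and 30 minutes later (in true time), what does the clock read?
For every 60 true minutes, the faulty clock advances 60 - 8 = 52 minutes.
True elapsed: 7 hours and 30 minutes = 450 minutes.
Faulty clock advances: 450 x 52/60 = 390 minutes (drift: 60 minutes behind).
Shown time: 6:00 + 390 minutes = 12:30.

Final answer: 12:30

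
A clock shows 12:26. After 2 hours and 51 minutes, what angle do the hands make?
First find the time 2 hours and 51 minutes after 12:26.
Total minutes: 12 x 60 + 26 + 2 x 60 + 51 = 917.
917 mod 720 = 197 minutes = 3:17.
Now compute the angle at 3:17:
Hour hand: 3 x 30 + 17 x 0.5 = 98.5 degrees
Minute hand: 17 x 6 = 102 degrees
Difference: |98.5 - 102| = 3.5 degrees
The angle is 3.5 degrees

Final answer: 3.5 degrees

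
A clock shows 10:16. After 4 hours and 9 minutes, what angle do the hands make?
First find the time 4 hours and 9 minutes after 10:16.
Total minutes: 10 x 60 + 16 + 4 x 60 + 9 = 865.
865 mod 720 = 145 minutes = 2:25.
Now compute the angle at 2:25:
Hour hand: 2 x 30 + 25 x 0.5 = 72.5 degrees
Minute hand: 25 x 6 = 150 degrees
Difference: |72.5 - 150| = 77.5 degrees
The angle is 77.5 degrees

Final answer: 77.5 degrees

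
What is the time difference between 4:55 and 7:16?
From 4:55 to 7:16:
(7 x 60 + 16) - (4 x 60 + 55) = 436 - 295 = 141 minutes
= 2 hours and 21 minutes

Final answer: 2 hours and 21 minutes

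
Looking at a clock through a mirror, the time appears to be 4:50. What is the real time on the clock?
Reflection across the vertical (12-6) axis maps a hand at angle A degrees to (360 - A) degrees, which sends a reading of T minutes past 12:00 to (720 - T) minutes past 12:00.
Mirror reads 4:50 = 290 minutes past 12:00.
Actual time: (720 - 290) mod 720 = 430 minutes = 7:10.

Final answer: 7:10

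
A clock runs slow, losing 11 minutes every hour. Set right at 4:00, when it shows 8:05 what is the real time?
For every 60 true minutes, the faulty clock advances 49 minutes, so 1 faulty-clock minute corresponds to 60/49 true minutes.
From 4:00 to 8:05 on the faulty dial is 245 minutes.
True elapsed: 245 x 60/49 = 300 minutes = 5 hours.
True time: 4:00 + 5 hours = 9:00.

Final answer: 9:00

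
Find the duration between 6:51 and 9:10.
From 6:51 to 9:10:
(9 x 60 + 10) - (6 x 60 + 51) = 550 - 411 = 139 minutes
= 2 hours and 19 minutes

Final answer: 2 hours and 19 minutes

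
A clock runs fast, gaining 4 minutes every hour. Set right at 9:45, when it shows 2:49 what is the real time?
For every 60 true minutes, the faulty clock advances 64 minutes, so 1 faulty-clock minute corresponds to 60/64 true minutes.
From 9:45 to 2:49 on the faulty dial is 304 minutes.
True elapsed: 304 x 60/64 = 285 minutes = 4 hours and 45 minutes.
True time: 9:45 + 4 hours and 45 minutes = 2:30.

Final answer: 2:30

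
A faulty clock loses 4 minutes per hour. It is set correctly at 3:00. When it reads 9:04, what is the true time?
For every 60 true minutes, the faulty clock advances 56 minutes, so 1 faulty-clock minute corresponds to 60/56 true minutes.
From 3:00 to 9:04 on the faulty dial is 364 minutes.
True elapsed: 364 x 60/56 = 390 minutes = 6 hours and 30 minutes.
True time: 3:00 + 6 hours and 30 minutes = 9:30.

Final answer: 9:30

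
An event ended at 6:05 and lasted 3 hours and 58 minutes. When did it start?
Starting time: 6:05 = 365 total minutes past 12:00
Subtracting: 3 hours and 58 minutes = 238 minutes
365 - 238 = 127 minutes
= 2 hours and 7 minutes past 12:00 = 2:07

Final answer: 2:07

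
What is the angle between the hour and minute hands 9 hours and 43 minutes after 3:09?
First find the time 9 hours and 43 minutes after 3:09.
Total minutes: 3 x 60 + 9 + 9 x 60 + 43 = 772.
772 mod 720 = 52 minutes = 12:52.
Now compute the angle at 12:52:
Hour hand: 0 x 30 + 52 x 0.5 = 26 degrees
Minute hand: 52 x 6 = 312 degrees
Difference: |26 - 312| = 286 degrees
Smaller angle: 360 - 286 = 74 degrees

Final answer: 74 degrees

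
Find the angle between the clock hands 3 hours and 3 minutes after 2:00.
First find the time 3 hours and 3 minutes after 2:00.
Total minutes: 2 x 60 + 0 + 3 x 60 + 3 = 303.
303 mod 720 = 303 minutes = 5:03.
Now compute the angle at 5:03:
Hour hand: 5 x 30 + 3 x 0.5 = 151.5 degrees
Minute hand: 3 x 6 = 18 degrees
Difference: |151.5 - 18| = 133.5 degrees
The angle is 133.5 degrees

Final answer: 133.5 degrees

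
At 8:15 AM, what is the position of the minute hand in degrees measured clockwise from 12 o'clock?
The minute hand moves 6 degrees per minute.
At 8:15: 15 x 6 = 90 degrees

Final answer: 90 degrees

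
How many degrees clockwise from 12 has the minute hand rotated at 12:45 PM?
The minute hand moves 6 degrees per minute.
At 12:45: 45 x 6 = 270 degrees

Final answer: 270 degrees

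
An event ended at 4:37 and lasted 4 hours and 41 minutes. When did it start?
Starting time: 4:37 = 277 total minutes past 12:00
Subtracting: 4 hours and 41 minutes = 281 minutes
277 - 281 = -4 (negative, add 12 hours = 720) = 716 minutes
= 11 hours and 56 minutes past 12:00 = 11:56

Final answer: 11:56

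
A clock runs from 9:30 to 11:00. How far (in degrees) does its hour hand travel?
The hour hand moves 0.5 degrees per minute.
Time elapsed: 11:00 - 9:30 = 90 minutes
Angular displacement: 90 x 0.5 = 45 degrees

Final answer: 45 degrees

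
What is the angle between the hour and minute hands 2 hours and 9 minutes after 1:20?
First find the time 2 hours and 9 minutes after 1:20.
Total minutes: 1 x 60 + 20 + 2 x 60 + 9 = 209.
209 mod 720 = 209 minutes = 3:29.
Now compute the angle at 3:29:
Hour hand: 3 x 30 + 29 x 0.5 = 104.5 degrees
Minute hand: 29 x 6 = 174 degrees
Difference: |104.5 - 174| = 69.5 degrees
The angle is 69.5 degrees

Final answer: 69.5 degrees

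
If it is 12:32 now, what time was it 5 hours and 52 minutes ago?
Starting time: 12:32 = 32 total minutes past 12:00
Subtracting: 5 hours and 52 minutes = 352 minutes
32 - 352 = -320 (negative, add 12 hours = 720) = 400 minutes
= 6 hours and 40 minutes past 12:00 = 6:40

Final answer: 6:40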